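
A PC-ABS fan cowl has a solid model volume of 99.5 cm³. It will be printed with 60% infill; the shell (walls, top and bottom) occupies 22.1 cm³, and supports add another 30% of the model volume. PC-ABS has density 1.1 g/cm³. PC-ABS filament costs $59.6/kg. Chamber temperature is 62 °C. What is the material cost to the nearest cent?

Interior volume: 99.5 − 22.1 → 77.4 cm³.
Deposited infill = 0.60 × 77.4, so 46.44 cm³.
Support = 0.30 × 99.5 = 29.85 cm³.
Total extruded = 22.1 + 46.44 + 29.85 = 98.39 cm³.
Mass = 98.39 × 1.1 = 108.229 g.
Cost = 108.229 g / 1000 × $59.6/kg = $6.45.

$6.45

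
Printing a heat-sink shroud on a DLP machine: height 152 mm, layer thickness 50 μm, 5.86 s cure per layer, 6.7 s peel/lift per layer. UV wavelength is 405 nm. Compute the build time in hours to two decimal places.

Layer count = ceil(152 / 0.05) = 3040.
Each layer takes = 5.86 + 6.7, so 12.56 s.
Total = 3040 × 12.56 = 38182.4 s = 10.61 hours.

10.61 hours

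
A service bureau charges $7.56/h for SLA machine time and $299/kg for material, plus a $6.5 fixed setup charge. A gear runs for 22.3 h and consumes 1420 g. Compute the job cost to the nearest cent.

Machine cost = 7.56 × 22.3 = $168.588.
Feedstock cost: 299 × 1420/1000 → $424.58.
Total = 168.588 + 424.58 + 6.5 = 599.668 ≈ $599.67.

$599.67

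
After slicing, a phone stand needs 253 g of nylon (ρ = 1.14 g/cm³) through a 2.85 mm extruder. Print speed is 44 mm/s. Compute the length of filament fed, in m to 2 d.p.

34.79 m

Extruded volume: 253/1.14 = 221.9298 cm³ (221929.8 mm³).
Cross-section of 2.85 mm filament: π·(2.85/2)² = 6.3794 mm².
L = V/A = 221929.8/6.3794 = 34788.51 mm → 34.79 m.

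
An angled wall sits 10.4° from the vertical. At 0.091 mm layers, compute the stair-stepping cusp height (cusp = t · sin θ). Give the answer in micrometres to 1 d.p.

16.4 μm

Cusp = layer height × sin(10.4°) = 0.091 × 0.1805 = 0.016426 mm = 16.4 μm.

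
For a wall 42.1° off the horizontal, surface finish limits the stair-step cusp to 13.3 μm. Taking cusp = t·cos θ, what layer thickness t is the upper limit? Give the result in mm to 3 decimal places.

0.018 mm

cos(42.1°) = 0.7420; t_max = 0.0133/0.7420 = 0.018 mm.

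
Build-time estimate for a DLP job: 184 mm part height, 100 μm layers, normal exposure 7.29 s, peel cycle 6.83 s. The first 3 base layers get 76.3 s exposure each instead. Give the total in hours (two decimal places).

7.27 hours

Number of layers: 184 / 0.1 → 1840 (rounded up).
Base layers = 3 × (76.3 + 6.83) = 249.39 s.
Remaining layers: 1837 × (7.29 + 6.83) → 25938.44 s.
Sum: 249.39 + 25938.44 = 26187.83 s → 7.27 hours.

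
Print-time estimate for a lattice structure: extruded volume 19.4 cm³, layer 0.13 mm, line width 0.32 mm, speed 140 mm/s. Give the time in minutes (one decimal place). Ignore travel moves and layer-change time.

Bead cross-section: 0.13 × 0.32 → 0.0416 mm².
Toolpath length = 19.4 cm³ / 0.0416 mm² = 19400 / 0.0416 = 466346.2 mm.
Time extruding: 466346.2 / 140 → 3331 s.
In the requested units: 3331 s = 55.5 minutes.

55.5 minutes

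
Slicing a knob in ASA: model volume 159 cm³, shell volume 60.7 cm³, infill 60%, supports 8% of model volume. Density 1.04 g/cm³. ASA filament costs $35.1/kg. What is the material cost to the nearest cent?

Volume inside the shell = 159 − 60.7, so 98.3 cm³.
Infill volume = 0.60 × 98.3 = 58.98 cm³.
Support = 0.08 × 159, so 12.72 cm³.
Total extruded: 60.7 + 58.98 + 12.72 → 132.4 cm³.
Mass = 132.4 × 1.04, so 137.696 g.
Cost = 137.696 g / 1000 × $35.1/kg = $4.83.

$4.83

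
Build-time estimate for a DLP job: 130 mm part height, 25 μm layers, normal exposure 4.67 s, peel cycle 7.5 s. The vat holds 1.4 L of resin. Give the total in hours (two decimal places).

17.58 hours

Layer count = ceil(130 / 0.025) = 5200.
Cycle time = 4.67 + 7.5 = 12.17 s.
Total = 5200 × 12.17 = 63284 s = 17.58 hours.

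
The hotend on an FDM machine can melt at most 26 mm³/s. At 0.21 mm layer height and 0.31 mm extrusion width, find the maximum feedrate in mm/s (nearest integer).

399 mm/s

Extrusion cross-section = 0.21 × 0.31 = 0.0651 mm².
Max speed = 26 / 0.0651 = 399.39 ≈ 399 mm/s.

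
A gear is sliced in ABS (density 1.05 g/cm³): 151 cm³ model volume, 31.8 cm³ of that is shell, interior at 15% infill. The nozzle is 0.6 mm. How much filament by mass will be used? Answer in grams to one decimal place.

52.2 g

Interior volume = 151 − 31.8 = 119.2 cm³.
Deposited infill: 0.15 × 119.2 → 17.88 cm³.
Deposited volume = 31.8 + 17.88, so 49.68 cm³.
Mass: 49.68 × 1.05 → 52.164 g.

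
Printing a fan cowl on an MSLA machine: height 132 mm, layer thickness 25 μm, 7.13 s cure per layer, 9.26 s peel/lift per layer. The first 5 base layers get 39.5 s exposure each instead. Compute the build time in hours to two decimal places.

24.08 hours

Layers = ⌈132/0.025⌉ = 5280.
Bottom layers = 5 × (39.5 + 9.26), so 243.8 s.
Remaining layers = 5275 × (7.13 + 9.26) = 86457.25 s.
Total = 243.8 + 86457.25 = 86701.05 s = 24.08 hours.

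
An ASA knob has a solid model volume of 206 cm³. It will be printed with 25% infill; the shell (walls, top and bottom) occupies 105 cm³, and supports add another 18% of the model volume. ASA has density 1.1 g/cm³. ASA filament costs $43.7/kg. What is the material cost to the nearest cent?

$8.04

Interior volume: 206 − 105 → 101 cm³.
Infill volume: 0.25 × 101 → 25.25 cm³.
Support: 0.18 × 206 → 37.08 cm³.
Deposited volume: 105 + 25.25 + 37.08 → 167.33 cm³.
Mass = 167.33 × 1.1, so 184.063 g.
At $43.7/kg: 184.063/1000 × 43.7 = $8.04.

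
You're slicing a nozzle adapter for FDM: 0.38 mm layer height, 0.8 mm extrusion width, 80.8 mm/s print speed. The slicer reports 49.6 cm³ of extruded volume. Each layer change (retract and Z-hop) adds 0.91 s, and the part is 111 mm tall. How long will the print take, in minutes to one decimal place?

38.1 minutes

Bead cross-section: 0.38 × 0.8 → 0.304 mm².
Toolpath length = 49.6 cm³ / 0.304 mm² = 49600 / 0.304 = 163157.9 mm.
Extrusion time = 163157.9 / 80.8 = 2019.3 s.
Number of layers: 111 / 0.38 → 293 (rounded up).
Layer-change overhead: 293 × 0.91 → 266.63 s.
Total = 2019.3 + 266.63 = 2285.93 s = 38.1 minutes.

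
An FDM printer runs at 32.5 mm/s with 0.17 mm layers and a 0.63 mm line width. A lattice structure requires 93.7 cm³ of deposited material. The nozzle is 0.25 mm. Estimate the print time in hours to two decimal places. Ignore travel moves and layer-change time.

7.48 hours

Extrusion cross-section = 0.17 × 0.63, so 0.1071 mm².
Toolpath length = 93.7 cm³ / 0.1071 mm² = 93700 / 0.1071 = 874883.3 mm.
Extrusion time: 874883.3 / 32.5 → 26919.5 s.
In the requested units: 26919.5 s = 7.48 hours.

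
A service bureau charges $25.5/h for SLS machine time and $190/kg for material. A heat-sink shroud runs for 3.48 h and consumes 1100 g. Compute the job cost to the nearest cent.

Machine-time cost: 25.5 × 3.48 → $88.74.
Feedstock cost: 190 × 1100/1000 → $209.00.
Total = 88.74 + 209.00 = $297.74.

$297.74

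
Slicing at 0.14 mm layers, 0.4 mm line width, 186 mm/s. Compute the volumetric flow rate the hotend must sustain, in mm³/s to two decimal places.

Bead cross-section: 0.14 × 0.4 → 0.056 mm².
Volumetric flow = 186 × 0.056 = 10.42 mm³/s.

10.42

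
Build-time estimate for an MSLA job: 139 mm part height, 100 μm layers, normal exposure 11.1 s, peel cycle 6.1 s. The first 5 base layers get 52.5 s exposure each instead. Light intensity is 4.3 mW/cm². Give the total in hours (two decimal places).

Layer count = ceil(139 / 0.1) = 1390.
Bottom layers = 5 × (52.5 + 6.1), so 293 s.
Normal layers = 1385 × (11.1 + 6.1), so 23822 s.
Total = 293 + 23822 = 24115 s = 6.70 hours.

6.70 hours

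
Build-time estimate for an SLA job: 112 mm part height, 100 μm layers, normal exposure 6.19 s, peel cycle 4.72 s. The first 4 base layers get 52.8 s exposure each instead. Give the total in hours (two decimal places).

Layers = ⌈112/0.1⌉ = 1120.
Bottom layers: 4 × (52.8 + 4.72) → 230.08 s.
Normal layers = 1116 × (6.19 + 4.72), so 12175.56 s.
Total = 230.08 + 12175.56 = 12405.64 s = 3.45 hours.

3.45 hours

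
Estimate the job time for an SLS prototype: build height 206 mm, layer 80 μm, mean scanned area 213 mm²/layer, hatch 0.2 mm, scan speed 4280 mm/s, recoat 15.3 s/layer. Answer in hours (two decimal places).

11.12 hours

Layer count = ceil(206 / 0.08) = 2575.
Hatch length per layer = 213 / 0.2, so 1065 mm.
Laser time per layer = 1065 / 4280, so 0.2488 s.
Time per layer: 0.2488 + 15.3 → 15.5488 s.
Total: 2575 × 15.5488 s = 40038.16 s → 11.12 hours.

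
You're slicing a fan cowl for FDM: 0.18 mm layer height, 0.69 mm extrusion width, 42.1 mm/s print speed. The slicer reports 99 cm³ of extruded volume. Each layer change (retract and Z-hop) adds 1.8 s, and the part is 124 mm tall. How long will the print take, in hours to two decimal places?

5.60 hours

Extrusion cross-section = 0.18 × 0.69, so 0.1242 mm².
Path length: 99000 mm³ / 0.1242 mm² → 797101.4 mm.
Time extruding: 797101.4 / 42.1 → 18933.5 s.
Layers = ⌈124/0.18⌉ = 689.
Layer-change overhead = 689 × 1.8 = 1240.2 s.
Total = 18933.5 + 1240.2 = 20173.7 s = 5.60 hours.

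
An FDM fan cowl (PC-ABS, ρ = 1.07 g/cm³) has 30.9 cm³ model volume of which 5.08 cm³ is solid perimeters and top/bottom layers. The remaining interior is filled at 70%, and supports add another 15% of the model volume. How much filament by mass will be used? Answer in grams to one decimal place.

29.7 g

Infill region: 30.9 − 5.08 → 25.82 cm³.
Deposited infill = 0.70 × 25.82 = 18.074 cm³.
Support = 0.15 × 30.9, so 4.635 cm³.
Total extruded = 5.08 + 18.074 + 4.635, so 27.789 cm³.
Mass = 27.789 × 1.07, so 29.73423 g.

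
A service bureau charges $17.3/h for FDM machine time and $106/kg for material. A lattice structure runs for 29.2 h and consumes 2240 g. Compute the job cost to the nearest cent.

$742.60

Machine-time cost = 17.3 × 29.2 = $505.16.
Feedstock cost = 106 × 2240/1000, so $237.44.
Job cost: 505.16 + 237.44 = $742.60.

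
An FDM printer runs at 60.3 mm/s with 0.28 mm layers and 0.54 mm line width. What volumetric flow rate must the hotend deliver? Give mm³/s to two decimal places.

Bead cross-section = 0.28 × 0.54, so 0.1512 mm².
Volumetric flow = 60.3 × 0.1512 = 9.12 mm³/s.

9.12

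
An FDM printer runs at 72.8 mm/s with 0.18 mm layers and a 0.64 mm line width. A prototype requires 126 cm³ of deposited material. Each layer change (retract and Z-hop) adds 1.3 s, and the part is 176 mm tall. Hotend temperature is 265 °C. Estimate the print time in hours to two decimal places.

Bead cross-section: 0.18 × 0.64 → 0.1152 mm².
Total extruded path = 126000/0.1152 = 1093750 mm.
Extrusion time = 1093750 / 72.8, so 15024 s.
Layers = ⌈176/0.18⌉ = 978.
Non-print overhead = 978 × 1.3 = 1271.4 s.
Altogether 15024 + 1271.4 = 16295.4 s, i.e. 4.53 hours.

4.53 hours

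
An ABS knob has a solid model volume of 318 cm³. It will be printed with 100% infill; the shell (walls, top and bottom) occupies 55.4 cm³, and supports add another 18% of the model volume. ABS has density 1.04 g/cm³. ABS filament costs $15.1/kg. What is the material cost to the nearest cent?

Infill region = 318 − 55.4, so 262.6 cm³.
Infill deposited = 1.00 × 262.6, so 262.6 cm³.
Support = 0.18 × 318 = 57.24 cm³.
Total extruded: 55.4 + 262.6 + 57.24 → 375.24 cm³.
Mass = 375.24 × 1.04, so 390.2496 g.
Cost = 390.2496 g / 1000 × $15.1/kg = $5.89.

$5.89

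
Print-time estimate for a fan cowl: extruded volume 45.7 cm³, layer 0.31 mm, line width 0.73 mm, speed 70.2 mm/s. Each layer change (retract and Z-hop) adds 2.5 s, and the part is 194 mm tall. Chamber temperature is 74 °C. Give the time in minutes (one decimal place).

74.0 minutes

Bead cross-section = 0.31 × 0.73 = 0.2263 mm².
Toolpath length = 45.7 cm³ / 0.2263 mm² = 45700 / 0.2263 = 201944.3 mm.
Time extruding: 201944.3 / 70.2 → 2876.7 s.
Layers = ⌈194/0.31⌉ = 626.
Non-print overhead = 626 × 2.5 = 1565 s.
Altogether 2876.7 + 1565 = 4441.7 s, i.e. 74.0 minutes.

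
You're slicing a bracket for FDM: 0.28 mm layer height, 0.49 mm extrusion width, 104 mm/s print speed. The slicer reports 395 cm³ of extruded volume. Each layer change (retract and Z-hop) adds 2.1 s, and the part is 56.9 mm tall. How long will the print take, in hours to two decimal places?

Extrusion cross-section = 0.28 × 0.49 = 0.1372 mm².
Total extruded path = 395000/0.1372 = 2879008.7 mm.
Time extruding: 2879008.7 / 104 → 27682.8 s.
Layer count = ceil(56.9 / 0.28) = 204.
Layer-change overhead = 204 × 2.1, so 428.4 s.
Total = 27682.8 + 428.4 = 28111.2 s = 7.81 hours.

7.81 hours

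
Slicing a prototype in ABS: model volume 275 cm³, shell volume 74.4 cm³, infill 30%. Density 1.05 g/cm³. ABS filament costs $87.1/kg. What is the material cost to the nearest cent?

$12.31

Interior volume = 275 − 74.4 = 200.6 cm³.
Infill volume = 0.30 × 200.6 = 60.18 cm³.
Deposited volume: 74.4 + 60.18 → 134.58 cm³.
Mass: 134.58 × 1.05 → 141.309 g.
Cost = 141.309 g / 1000 × $87.1/kg = $12.31.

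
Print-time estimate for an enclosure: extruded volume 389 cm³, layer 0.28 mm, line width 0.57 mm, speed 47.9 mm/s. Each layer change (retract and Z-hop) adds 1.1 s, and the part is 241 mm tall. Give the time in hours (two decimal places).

14.40 hours

Bead cross-section = 0.28 × 0.57 = 0.1596 mm².
Toolpath length = 389 cm³ / 0.1596 mm² = 389000 / 0.1596 = 2437343.4 mm.
Time extruding = 2437343.4 / 47.9 = 50884 s.
Layer count = ceil(241 / 0.28) = 861.
Z-hop total = 861 × 1.1 = 947.1 s.
Total = 50884 + 947.1 = 51831.1 s = 14.40 hours.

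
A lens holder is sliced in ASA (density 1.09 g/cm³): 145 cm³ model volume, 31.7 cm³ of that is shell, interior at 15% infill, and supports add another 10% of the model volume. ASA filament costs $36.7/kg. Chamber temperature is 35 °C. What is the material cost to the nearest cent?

$2.53

Infill region: 145 − 31.7 → 113.3 cm³.
Infill volume = 0.15 × 113.3, so 16.995 cm³.
Support = 0.10 × 145 = 14.5 cm³.
Deposited volume = 31.7 + 16.995 + 14.5, so 63.195 cm³.
Mass = 63.195 × 1.09, so 68.88255 g.
Cost = 68.88255 g / 1000 × $36.7/kg = $2.53.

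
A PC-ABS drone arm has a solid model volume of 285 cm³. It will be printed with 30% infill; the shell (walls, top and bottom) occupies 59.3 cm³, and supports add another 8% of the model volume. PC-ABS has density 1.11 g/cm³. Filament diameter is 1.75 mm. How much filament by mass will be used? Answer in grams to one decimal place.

166.3 g

Volume inside the shell = 285 − 59.3 = 225.7 cm³.
Infill volume = 0.30 × 225.7 = 67.71 cm³.
Support: 0.08 × 285 → 22.8 cm³.
Total extruded: 59.3 + 67.71 + 22.8 → 149.81 cm³.
Mass: 149.81 × 1.11 → 166.2891 g.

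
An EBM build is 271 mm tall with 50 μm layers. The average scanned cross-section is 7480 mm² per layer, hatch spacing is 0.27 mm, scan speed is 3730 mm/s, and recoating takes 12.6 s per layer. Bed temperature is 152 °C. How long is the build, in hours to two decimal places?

Number of layers: 271 / 0.05 → 5420 (rounded up).
Hatch length per layer: 7480 / 0.27 → 27703.7 mm.
Beam time per layer = 27703.7 / 3730, so 7.4273 s.
Per-layer time = 7.4273 + 12.6, so 20.0273 s.
Total: 5420 × 20.0273 s = 108547.966 s → 30.15 hours.

30.15 hours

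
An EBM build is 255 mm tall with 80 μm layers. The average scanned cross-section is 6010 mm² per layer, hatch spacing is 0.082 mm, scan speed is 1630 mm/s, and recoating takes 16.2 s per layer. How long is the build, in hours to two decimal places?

54.16 hours

Layers = ⌈255/0.08⌉ = 3188.
Hatch length per layer = 6010 / 0.082, so 73292.7 mm.
Per-layer scan time = 73292.7 / 1630, so 44.9648 s.
Per-layer time = 44.9648 + 16.2, so 61.1648 s.
Build time = 3188 × 61.1648 = 194993.3824 s = 54.16 hours.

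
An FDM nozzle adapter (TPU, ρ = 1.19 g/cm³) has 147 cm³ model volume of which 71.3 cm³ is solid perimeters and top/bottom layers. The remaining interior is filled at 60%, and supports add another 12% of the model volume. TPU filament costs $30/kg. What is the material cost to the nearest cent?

$4.80

Infill region = 147 − 71.3, so 75.7 cm³.
Infill volume: 0.60 × 75.7 → 45.42 cm³.
Support = 0.12 × 147, so 17.64 cm³.
Total extruded = 71.3 + 45.42 + 17.64, so 134.36 cm³.
Mass = 134.36 × 1.19, so 159.8884 g.
At $30/kg: 159.8884/1000 × 30 = $4.80.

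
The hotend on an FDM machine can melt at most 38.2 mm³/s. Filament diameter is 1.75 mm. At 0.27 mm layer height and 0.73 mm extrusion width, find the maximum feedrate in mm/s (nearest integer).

Bead cross-section: 0.27 × 0.73 → 0.1971 mm².
Max speed = 38.2 / 0.1971 = 193.81 ≈ 194 mm/s.

194 mm/s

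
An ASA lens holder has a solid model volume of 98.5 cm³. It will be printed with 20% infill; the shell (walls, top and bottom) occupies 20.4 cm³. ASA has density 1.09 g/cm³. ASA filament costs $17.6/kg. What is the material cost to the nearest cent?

$0.69

Volume inside the shell = 98.5 − 20.4 = 78.1 cm³.
Infill deposited: 0.20 × 78.1 → 15.62 cm³.
Total printed volume = 20.4 + 15.62 = 36.02 cm³.
Mass = 36.02 × 1.09 = 39.2618 g.
At $17.6/kg: 39.2618/1000 × 17.6 = $0.69.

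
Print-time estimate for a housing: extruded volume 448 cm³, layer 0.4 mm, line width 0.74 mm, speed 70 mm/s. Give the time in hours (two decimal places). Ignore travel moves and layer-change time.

Bead cross-section = 0.4 × 0.74, so 0.296 mm².
Total extruded path = 448000/0.296 = 1513513.5 mm.
Print-move time: 1513513.5 / 70 → 21621.6 s.
In the requested units: 21621.6 s = 6.01 hours.

6.01 hours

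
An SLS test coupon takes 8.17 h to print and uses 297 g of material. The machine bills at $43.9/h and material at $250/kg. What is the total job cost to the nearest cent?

Machine-time cost: 43.9 × 8.17 → $358.663.
Material charge: 250 × 297/1000 → $74.25.
Job cost: 358.663 + 74.25 = 432.913 ≈ $432.91.

$432.91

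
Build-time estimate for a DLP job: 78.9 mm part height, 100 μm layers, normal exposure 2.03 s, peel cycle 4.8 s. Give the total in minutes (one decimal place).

Layer count = ceil(78.9 / 0.1) = 789.
Per-layer time = 2.03 + 4.8, so 6.83 s.
Build time: 789 × 6.83 s = 5388.87 s, i.e. 89.8 minutes.

89.8 minutes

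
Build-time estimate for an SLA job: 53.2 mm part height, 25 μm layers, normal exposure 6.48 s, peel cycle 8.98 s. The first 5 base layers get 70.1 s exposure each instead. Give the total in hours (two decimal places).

9.23 hours

Number of layers: 53.2 / 0.025 → 2128 (rounded up).
Burn-in layers: 5 × (70.1 + 8.98) → 395.4 s.
Regular layers = 2123 × (6.48 + 8.98), so 32821.58 s.
Sum: 395.4 + 32821.58 = 33216.98 s → 9.23 hours.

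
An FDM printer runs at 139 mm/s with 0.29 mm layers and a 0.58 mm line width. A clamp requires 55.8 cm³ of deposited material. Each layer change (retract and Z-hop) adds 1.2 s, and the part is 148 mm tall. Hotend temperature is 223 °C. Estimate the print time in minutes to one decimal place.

50.0 minutes

Bead cross-section = 0.29 × 0.58, so 0.1682 mm².
Total extruded path = 55800/0.1682 = 331747.9 mm.
Print-move time = 331747.9 / 139 = 2386.7 s.
Layer count = ceil(148 / 0.29) = 511.
Non-print overhead: 511 × 1.2 → 613.2 s.
Altogether 2386.7 + 613.2 = 2999.9 s, i.e. 50.0 minutes.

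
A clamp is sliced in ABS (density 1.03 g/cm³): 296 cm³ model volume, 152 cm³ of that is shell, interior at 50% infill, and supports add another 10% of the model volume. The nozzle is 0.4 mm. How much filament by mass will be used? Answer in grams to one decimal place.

261.2 g

Volume inside the shell = 296 − 152 = 144 cm³.
Infill volume: 0.50 × 144 → 72 cm³.
Support = 0.10 × 296 = 29.6 cm³.
Total extruded: 152 + 72 + 29.6 → 253.6 cm³.
Mass: 253.6 × 1.03 → 261.208 g.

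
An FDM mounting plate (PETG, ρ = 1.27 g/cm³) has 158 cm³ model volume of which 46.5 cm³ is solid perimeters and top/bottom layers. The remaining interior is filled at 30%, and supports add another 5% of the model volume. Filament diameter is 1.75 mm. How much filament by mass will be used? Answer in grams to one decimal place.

111.6 g

Interior volume: 158 − 46.5 → 111.5 cm³.
Deposited infill = 0.30 × 111.5, so 33.45 cm³.
Support = 0.05 × 158, so 7.9 cm³.
Total extruded: 46.5 + 33.45 + 7.9 → 87.85 cm³.
Mass = 87.85 × 1.27, so 111.5695 g.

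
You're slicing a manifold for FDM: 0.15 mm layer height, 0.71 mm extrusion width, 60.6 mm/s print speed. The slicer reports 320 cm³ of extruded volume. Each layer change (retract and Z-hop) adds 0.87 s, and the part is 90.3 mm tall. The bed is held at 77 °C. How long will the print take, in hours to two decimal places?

13.92 hours

Bead cross-section: 0.15 × 0.71 → 0.1065 mm².
Total extruded path = 320000/0.1065 = 3004694.8 mm.
Print-move time = 3004694.8 / 60.6, so 49582.4 s.
Number of layers: 90.3 / 0.15 → 602 (rounded up).
Layer-change overhead = 602 × 0.87, so 523.74 s.
Total = 49582.4 + 523.74 = 50106.14 s = 13.92 hours.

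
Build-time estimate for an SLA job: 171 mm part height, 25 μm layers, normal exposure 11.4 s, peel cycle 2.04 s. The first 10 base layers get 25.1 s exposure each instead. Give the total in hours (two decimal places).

25.57 hours

Number of layers: 171 / 0.025 → 6840 (rounded up).
Bottom layers: 10 × (25.1 + 2.04) → 271.4 s.
Regular layers = 6830 × (11.4 + 2.04), so 91795.2 s.
Sum: 271.4 + 91795.2 = 92066.6 s → 25.57 hours.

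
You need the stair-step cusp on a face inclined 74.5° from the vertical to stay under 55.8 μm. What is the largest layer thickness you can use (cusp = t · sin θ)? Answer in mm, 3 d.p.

Layer height = cusp / sin(74.5°) = 0.0558 / 0.9636 = 0.058 mm.

0.058 mm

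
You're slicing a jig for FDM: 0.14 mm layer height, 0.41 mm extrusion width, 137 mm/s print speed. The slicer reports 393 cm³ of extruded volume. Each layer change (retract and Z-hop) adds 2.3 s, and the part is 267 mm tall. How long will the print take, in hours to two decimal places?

15.10 hours

Line area: 0.14 × 0.41 → 0.0574 mm².
Toolpath length = 393 cm³ / 0.0574 mm² = 393000 / 0.0574 = 6846689.9 mm.
Extrusion time: 6846689.9 / 137 → 49975.8 s.
Layers = ⌈267/0.14⌉ = 1908.
Z-hop total = 1908 × 2.3, so 4388.4 s.
Total = 49975.8 + 4388.4 = 54364.2 s = 15.10 hours.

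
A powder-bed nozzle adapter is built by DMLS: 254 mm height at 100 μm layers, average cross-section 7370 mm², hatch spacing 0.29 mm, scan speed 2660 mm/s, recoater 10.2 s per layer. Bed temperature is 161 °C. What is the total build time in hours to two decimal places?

13.94 hours

Layer count = ceil(254 / 0.1) = 2540.
Hatch length per layer: 7370 / 0.29 → 25413.8 mm.
Per-layer scan time = 25413.8 / 2660 = 9.5541 s.
Layer cycle = 9.5541 + 10.2, so 19.7541 s.
Build time = 2540 × 19.7541 = 50175.414 s = 13.94 hours.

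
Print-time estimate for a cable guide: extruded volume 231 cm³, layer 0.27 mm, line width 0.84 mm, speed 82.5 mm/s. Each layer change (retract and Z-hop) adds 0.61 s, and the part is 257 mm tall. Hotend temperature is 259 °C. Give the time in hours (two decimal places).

Extrusion cross-section: 0.27 × 0.84 → 0.2268 mm².
Path length: 231000 mm³ / 0.2268 mm² → 1018518.5 mm.
Extrusion time: 1018518.5 / 82.5 → 12345.7 s.
Layers = ⌈257/0.27⌉ = 952.
Z-hop total = 952 × 0.61 = 580.72 s.
Altogether 12345.7 + 580.72 = 12926.42 s, i.e. 3.59 hours.

3.59 hours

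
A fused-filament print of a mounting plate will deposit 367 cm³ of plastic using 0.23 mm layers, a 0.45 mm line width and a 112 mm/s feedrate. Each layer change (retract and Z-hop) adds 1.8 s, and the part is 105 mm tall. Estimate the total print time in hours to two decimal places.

9.02 hours

Line area = 0.23 × 0.45, so 0.1035 mm².
Path length: 367000 mm³ / 0.1035 mm² → 3545893.7 mm.
Extrusion time: 3545893.7 / 112 → 31659.8 s.
Number of layers: 105 / 0.23 → 457 (rounded up).
Layer-change overhead: 457 × 1.8 → 822.6 s.
Total = 31659.8 + 822.6 = 32482.4 s = 9.02 hours.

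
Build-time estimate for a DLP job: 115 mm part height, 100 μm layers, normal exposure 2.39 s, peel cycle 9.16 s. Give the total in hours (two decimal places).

Layer count = ceil(115 / 0.1) = 1150.
Per-layer time: 2.39 + 9.16 → 11.55 s.
Build time: 1150 × 11.55 s = 13282.5 s, i.e. 3.69 hours.

3.69 hours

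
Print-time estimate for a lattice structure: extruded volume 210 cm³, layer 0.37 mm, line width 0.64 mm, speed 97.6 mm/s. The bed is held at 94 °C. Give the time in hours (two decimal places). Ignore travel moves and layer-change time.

2.52 hours

Bead cross-section = 0.37 × 0.64 = 0.2368 mm².
Total extruded path = 210000/0.2368 = 886824.3 mm.
Print-move time = 886824.3 / 97.6 = 9086.3 s.
In the requested units: 9086.3 s = 2.52 hours.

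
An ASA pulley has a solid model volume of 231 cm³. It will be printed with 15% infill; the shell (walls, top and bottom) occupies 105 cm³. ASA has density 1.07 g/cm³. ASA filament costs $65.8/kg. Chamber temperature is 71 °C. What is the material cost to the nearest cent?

Infill region = 231 − 105 = 126 cm³.
Infill deposited = 0.15 × 126 = 18.9 cm³.
Deposited volume = 105 + 18.9, so 123.9 cm³.
Mass = 123.9 × 1.07 = 132.573 g.
At $65.8/kg: 132.573/1000 × 65.8 = $8.72.

$8.72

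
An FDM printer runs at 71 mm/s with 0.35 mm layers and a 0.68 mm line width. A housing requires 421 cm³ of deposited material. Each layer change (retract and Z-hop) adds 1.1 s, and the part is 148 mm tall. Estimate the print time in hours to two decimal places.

Bead cross-section = 0.35 × 0.68 = 0.238 mm².
Path length: 421000 mm³ / 0.238 mm² → 1768907.6 mm.
Print-move time: 1768907.6 / 71 → 24914.2 s.
Layer count = ceil(148 / 0.35) = 423.
Z-hop total: 423 × 1.1 → 465.3 s.
Total = 24914.2 + 465.3 = 25379.5 s = 7.05 hours.

7.05 hours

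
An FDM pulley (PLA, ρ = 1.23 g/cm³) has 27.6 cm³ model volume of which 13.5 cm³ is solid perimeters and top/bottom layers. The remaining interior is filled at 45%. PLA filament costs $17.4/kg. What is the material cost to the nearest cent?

Volume inside the shell: 27.6 − 13.5 → 14.1 cm³.
Infill volume: 0.45 × 14.1 → 6.345 cm³.
Total printed volume = 13.5 + 6.345 = 19.845 cm³.
Mass = 19.845 × 1.23 = 24.40935 g.
At $17.4/kg: 24.40935/1000 × 17.4 = $0.42.

$0.42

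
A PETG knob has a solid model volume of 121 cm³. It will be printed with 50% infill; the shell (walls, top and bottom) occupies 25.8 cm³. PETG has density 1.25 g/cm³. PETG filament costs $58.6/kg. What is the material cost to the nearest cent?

Interior volume: 121 − 25.8 → 95.2 cm³.
Infill deposited: 0.50 × 95.2 → 47.6 cm³.
Total printed volume = 25.8 + 47.6, so 73.4 cm³.
Mass: 73.4 × 1.25 → 91.75 g.
At $58.6/kg: 91.75/1000 × 58.6 = $5.38.

$5.38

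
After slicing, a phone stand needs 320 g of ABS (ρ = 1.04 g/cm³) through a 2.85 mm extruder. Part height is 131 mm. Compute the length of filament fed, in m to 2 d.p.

48.23 m

Extruded volume: 320/1.04 = 307.6923 cm³ (307692.3 mm³).
Filament cross-section = π × (2.85/2)² = 6.3794 mm².
Length = 307692.3 / 6.3794 = 48232.17 mm = 48.23 m.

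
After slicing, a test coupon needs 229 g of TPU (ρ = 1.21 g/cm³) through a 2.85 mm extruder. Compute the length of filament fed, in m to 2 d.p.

29.67 m

Extruded volume: 229/1.21 = 189.2562 cm³ (189256.2 mm³).
Filament cross-section = π × (2.85/2)² = 6.3794 mm².
L = V/A = 189256.2/6.3794 = 29666.77 mm → 29.67 m.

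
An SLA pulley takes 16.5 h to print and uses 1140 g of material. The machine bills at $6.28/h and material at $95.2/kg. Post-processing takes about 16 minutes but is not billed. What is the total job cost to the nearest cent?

$212.15

Machine-time cost: 6.28 × 16.5 → $103.62.
Feedstock cost = 95.2 × 1140/1000, so $108.528.
Total = 103.62 + 108.528 = 212.148 ≈ $212.15.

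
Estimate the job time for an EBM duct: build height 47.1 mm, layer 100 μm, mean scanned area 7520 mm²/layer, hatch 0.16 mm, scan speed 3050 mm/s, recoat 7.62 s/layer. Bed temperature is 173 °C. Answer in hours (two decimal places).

Layers = ⌈47.1/0.1⌉ = 471.
Per-layer scan distance = 7520 / 0.16, so 47000 mm.
Beam time per layer = 47000 / 3050, so 15.4098 s.
Per-layer time: 15.4098 + 7.62 → 23.0298 s.
Build time = 471 × 23.0298 = 10847.0358 s = 3.01 hours.

3.01 hours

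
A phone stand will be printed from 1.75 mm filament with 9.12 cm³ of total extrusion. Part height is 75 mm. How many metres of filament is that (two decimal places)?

A = π r² = π × 0.875² = 2.4053 mm².
L = 9120 mm³ / 2.4053 mm² = 3791.63 mm, i.e. 3.79 m.

3.79 m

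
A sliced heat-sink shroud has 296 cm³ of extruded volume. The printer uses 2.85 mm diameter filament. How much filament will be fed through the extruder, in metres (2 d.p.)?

46.40 m

Cross-section of 2.85 mm filament: π·(2.85/2)² = 6.3794 mm².
L = 296000 mm³ / 6.3794 mm² = 46399.35 mm, i.e. 46.40 m.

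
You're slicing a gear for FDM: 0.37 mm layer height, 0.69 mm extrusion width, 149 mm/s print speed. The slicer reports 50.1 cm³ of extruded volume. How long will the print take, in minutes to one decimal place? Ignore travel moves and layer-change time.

22.0 minutes

Line area = 0.37 × 0.69 = 0.2553 mm².
Toolpath length = 50.1 cm³ / 0.2553 mm² = 50100 / 0.2553 = 196239.7 mm.
Extrusion time = 196239.7 / 149 = 1317 s.
1317 s = 22.0 minutes.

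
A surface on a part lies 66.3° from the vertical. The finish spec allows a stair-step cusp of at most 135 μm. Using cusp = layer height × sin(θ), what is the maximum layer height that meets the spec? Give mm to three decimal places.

0.147 mm

sin(66.3°) = 0.9157; t_max = 0.135/0.9157 = 0.147 mm.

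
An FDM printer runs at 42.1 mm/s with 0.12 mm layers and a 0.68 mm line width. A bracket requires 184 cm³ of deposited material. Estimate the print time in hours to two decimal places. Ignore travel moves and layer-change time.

Extrusion cross-section: 0.12 × 0.68 → 0.0816 mm².
Total extruded path = 184000/0.0816 = 2254902 mm.
Time extruding: 2254902 / 42.1 → 53560.6 s.
In the requested units: 53560.6 s = 14.88 hours.

14.88 hours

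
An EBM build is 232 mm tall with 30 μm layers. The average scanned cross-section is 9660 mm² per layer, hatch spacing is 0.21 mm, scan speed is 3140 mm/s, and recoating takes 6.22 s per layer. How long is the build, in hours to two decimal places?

44.84 hours

Layers = ⌈232/0.03⌉ = 7734.
Scan path per layer = 9660 / 0.21, so 46000 mm.
Per-layer scan time = 46000 / 3140, so 14.6497 s.
Layer cycle = 14.6497 + 6.22 = 20.8697 s.
7734 layers × 20.8697 s/layer = 161406.2598 s, i.e. 44.84 hours.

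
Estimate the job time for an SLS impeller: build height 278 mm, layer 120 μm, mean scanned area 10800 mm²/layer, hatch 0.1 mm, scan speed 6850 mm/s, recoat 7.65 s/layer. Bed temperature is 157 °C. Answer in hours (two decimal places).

Layer count = ceil(278 / 0.12) = 2317.
Hatch length per layer = 10800 / 0.1 = 108000 mm.
Scan time per layer = 108000 / 6850, so 15.7664 s.
Per-layer time = 15.7664 + 7.65, so 23.4164 s.
2317 layers × 23.4164 s/layer = 54255.7988 s, i.e. 15.07 hours.

15.07 hours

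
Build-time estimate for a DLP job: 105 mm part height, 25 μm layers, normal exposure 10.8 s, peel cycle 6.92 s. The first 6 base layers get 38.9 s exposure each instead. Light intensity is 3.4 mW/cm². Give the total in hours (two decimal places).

20.72 hours

Number of layers: 105 / 0.025 → 4200 (rounded up).
Base layers: 6 × (38.9 + 6.92) → 274.92 s.
Remaining layers = 4194 × (10.8 + 6.92), so 74317.68 s.
Total = 274.92 + 74317.68 = 74592.6 s = 20.72 hours.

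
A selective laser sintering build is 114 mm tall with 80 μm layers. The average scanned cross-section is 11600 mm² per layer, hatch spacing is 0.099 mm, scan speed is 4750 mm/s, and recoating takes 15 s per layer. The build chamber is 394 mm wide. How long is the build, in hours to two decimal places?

15.70 hours

Number of layers: 114 / 0.08 → 1425 (rounded up).
Hatch length per layer = 11600 / 0.099 = 117171.7 mm.
Scan time per layer: 117171.7 / 4750 → 24.6677 s.
Time per layer: 24.6677 + 15 → 39.6677 s.
Build time = 1425 × 39.6677 = 56526.4725 s = 15.70 hours.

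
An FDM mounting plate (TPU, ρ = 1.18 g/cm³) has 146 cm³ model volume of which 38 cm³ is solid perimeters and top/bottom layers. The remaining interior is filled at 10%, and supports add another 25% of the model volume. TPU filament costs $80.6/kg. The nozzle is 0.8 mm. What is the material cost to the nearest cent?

Infill region = 146 − 38 = 108 cm³.
Infill volume: 0.10 × 108 → 10.8 cm³.
Support = 0.25 × 146 = 36.5 cm³.
Total printed volume = 38 + 10.8 + 36.5, so 85.3 cm³.
Mass: 85.3 × 1.18 → 100.654 g.
At $80.6/kg: 100.654/1000 × 80.6 = $8.11.

$8.11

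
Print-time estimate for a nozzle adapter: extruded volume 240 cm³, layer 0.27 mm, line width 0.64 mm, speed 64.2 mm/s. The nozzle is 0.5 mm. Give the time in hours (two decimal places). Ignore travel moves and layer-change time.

Extrusion cross-section = 0.27 × 0.64 = 0.1728 mm².
Path length: 240000 mm³ / 0.1728 mm² → 1388888.9 mm.
Time extruding = 1388888.9 / 64.2 = 21633.8 s.
That's 21633.8 s → 6.01 hours.

6.01 hours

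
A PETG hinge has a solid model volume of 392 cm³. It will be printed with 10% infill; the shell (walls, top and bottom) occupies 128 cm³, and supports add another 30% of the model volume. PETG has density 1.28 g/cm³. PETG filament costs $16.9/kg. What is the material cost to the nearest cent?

$5.88

Interior volume = 392 − 128, so 264 cm³.
Infill volume: 0.10 × 264 → 26.4 cm³.
Support = 0.30 × 392 = 117.6 cm³.
Total extruded = 128 + 26.4 + 117.6, so 272 cm³.
Mass = 272 × 1.28 = 348.16 g.
At $16.9/kg: 348.16/1000 × 16.9 = $5.88.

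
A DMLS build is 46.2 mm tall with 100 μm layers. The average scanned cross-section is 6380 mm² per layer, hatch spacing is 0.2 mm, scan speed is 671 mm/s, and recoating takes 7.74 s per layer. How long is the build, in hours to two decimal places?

Layers = ⌈46.2/0.1⌉ = 462.
Hatch length per layer: 6380 / 0.2 → 31900 mm.
Scan time per layer = 31900 / 671 = 47.541 s.
Time per layer = 47.541 + 7.74, so 55.281 s.
Build time = 462 × 55.281 = 25539.822 s = 7.09 hours.

7.09 hours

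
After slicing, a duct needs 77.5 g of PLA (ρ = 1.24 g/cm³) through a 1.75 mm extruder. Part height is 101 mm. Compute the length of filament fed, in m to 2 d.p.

25.98 m

Extruded volume: 77.5/1.24 = 62.5 cm³ (62500 mm³).
A = π r² = π × 0.875² = 2.4053 mm².
L = V/A = 62500/2.4053 = 25984.28 mm → 25.98 m.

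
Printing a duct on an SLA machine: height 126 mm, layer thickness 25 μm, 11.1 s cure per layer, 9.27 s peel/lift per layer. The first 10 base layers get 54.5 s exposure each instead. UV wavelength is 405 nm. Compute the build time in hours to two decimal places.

28.64 hours

Layers = ⌈126/0.025⌉ = 5040.
Burn-in layers = 10 × (54.5 + 9.27) = 637.7 s.
Regular layers: 5030 × (11.1 + 9.27) → 102461.1 s.
Sum: 637.7 + 102461.1 = 103098.8 s → 28.64 hours.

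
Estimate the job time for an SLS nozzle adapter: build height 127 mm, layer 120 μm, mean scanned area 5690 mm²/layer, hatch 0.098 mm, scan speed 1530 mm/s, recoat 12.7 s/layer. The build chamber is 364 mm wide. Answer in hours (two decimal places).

Layers = ⌈127/0.12⌉ = 1059.
Per-layer scan distance: 5690 / 0.098 → 58061.2 mm.
Laser time per layer: 58061.2 / 1530 → 37.9485 s.
Time per layer = 37.9485 + 12.7, so 50.6485 s.
1059 layers × 50.6485 s/layer = 53636.7615 s, i.e. 14.90 hours.

14.90 hours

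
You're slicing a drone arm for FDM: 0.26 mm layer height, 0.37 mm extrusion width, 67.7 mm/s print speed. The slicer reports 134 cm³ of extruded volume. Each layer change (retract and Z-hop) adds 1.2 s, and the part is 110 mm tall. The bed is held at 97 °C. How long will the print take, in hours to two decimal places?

5.86 hours

Bead cross-section = 0.26 × 0.37 = 0.0962 mm².
Path length: 134000 mm³ / 0.0962 mm² → 1392931.4 mm.
Print-move time: 1392931.4 / 67.7 → 20575.1 s.
Number of layers: 110 / 0.26 → 424 (rounded up).
Z-hop total = 424 × 1.2 = 508.8 s.
Altogether 20575.1 + 508.8 = 21083.9 s, i.e. 5.86 hours.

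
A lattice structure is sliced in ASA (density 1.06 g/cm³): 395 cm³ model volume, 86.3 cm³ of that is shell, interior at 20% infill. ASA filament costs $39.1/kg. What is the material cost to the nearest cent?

Infill region = 395 − 86.3, so 308.7 cm³.
Infill deposited = 0.20 × 308.7 = 61.74 cm³.
Total printed volume = 86.3 + 61.74, so 148.04 cm³.
Mass = 148.04 × 1.06 = 156.9224 g.
Cost = 156.9224 g / 1000 × $39.1/kg = $6.14.

$6.14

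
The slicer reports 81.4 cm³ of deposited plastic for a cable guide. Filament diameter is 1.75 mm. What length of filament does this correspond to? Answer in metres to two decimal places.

33.84 m

Cross-section of 1.75 mm filament: π·(1.75/2)² = 2.4053 mm².
Length = 81.4 cm³ / 2.4053 mm² = 81400 / 2.4053 = 33841.93 mm = 33.84 m.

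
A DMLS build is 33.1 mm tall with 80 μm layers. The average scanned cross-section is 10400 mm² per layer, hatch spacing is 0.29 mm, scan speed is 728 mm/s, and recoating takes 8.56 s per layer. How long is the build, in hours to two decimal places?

6.65 hours

Number of layers: 33.1 / 0.08 → 414 (rounded up).
Per-layer scan distance = 10400 / 0.29, so 35862.1 mm.
Per-layer scan time = 35862.1 / 728 = 49.2611 s.
Layer cycle: 49.2611 + 8.56 → 57.8211 s.
Build time = 414 × 57.8211 = 23937.9354 s = 6.65 hours.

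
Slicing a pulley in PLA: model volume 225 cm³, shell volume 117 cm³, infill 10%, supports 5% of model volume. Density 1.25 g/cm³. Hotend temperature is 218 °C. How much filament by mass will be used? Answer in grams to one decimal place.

173.8 g

Interior volume: 225 − 117 → 108 cm³.
Infill volume: 0.10 × 108 → 10.8 cm³.
Support = 0.05 × 225, so 11.25 cm³.
Deposited volume: 117 + 10.8 + 11.25 → 139.05 cm³.
Mass: 139.05 × 1.25 → 173.8125 g.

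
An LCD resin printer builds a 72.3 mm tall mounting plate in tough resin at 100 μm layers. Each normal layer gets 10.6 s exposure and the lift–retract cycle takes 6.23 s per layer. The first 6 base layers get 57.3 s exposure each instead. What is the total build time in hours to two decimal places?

3.46 hours

Layers = ⌈72.3/0.1⌉ = 723.
Burn-in layers = 6 × (57.3 + 6.23), so 381.18 s.
Remaining layers = 717 × (10.6 + 6.23), so 12067.11 s.
Sum: 381.18 + 12067.11 = 12448.29 s → 3.46 hours.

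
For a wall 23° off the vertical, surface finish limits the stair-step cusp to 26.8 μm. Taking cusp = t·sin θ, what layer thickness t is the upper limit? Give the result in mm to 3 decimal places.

0.069 mm

sin(23°) = 0.3907; t_max = 0.0268/0.3907 = 0.069 mm.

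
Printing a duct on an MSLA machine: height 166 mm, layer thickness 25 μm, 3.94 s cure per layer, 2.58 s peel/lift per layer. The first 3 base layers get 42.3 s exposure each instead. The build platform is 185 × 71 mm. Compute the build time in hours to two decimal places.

12.06 hours

Layers = ⌈166/0.025⌉ = 6640.
Bottom layers: 3 × (42.3 + 2.58) → 134.64 s.
Regular layers = 6637 × (3.94 + 2.58) = 43273.24 s.
Sum: 134.64 + 43273.24 = 43407.88 s → 12.06 hours.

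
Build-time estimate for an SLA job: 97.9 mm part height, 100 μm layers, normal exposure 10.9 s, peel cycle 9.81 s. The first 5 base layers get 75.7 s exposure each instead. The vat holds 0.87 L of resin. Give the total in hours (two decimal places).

Layers = ⌈97.9/0.1⌉ = 979.
Burn-in layers = 5 × (75.7 + 9.81), so 427.55 s.
Remaining layers = 974 × (10.9 + 9.81) = 20171.54 s.
Sum: 427.55 + 20171.54 = 20599.09 s → 5.72 hours.

5.72 hours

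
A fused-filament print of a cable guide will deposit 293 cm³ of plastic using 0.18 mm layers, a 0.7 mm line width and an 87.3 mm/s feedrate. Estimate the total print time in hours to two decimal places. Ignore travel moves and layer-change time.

7.40 hours

Line area = 0.18 × 0.7 = 0.126 mm².
Toolpath length = 293 cm³ / 0.126 mm² = 293000 / 0.126 = 2325396.8 mm.
Time extruding = 2325396.8 / 87.3, so 26636.8 s.
In the requested units: 26636.8 s = 7.40 hours.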